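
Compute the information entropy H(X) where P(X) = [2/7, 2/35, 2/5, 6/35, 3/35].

H(X) = -Σ p(x) log₂ p(x)
  -2/7 × log₂(2/7) = 0.5164
  -2/35 × log₂(2/35) = 0.2360
  -2/5 × log₂(2/5) = 0.5288
  -6/35 × log₂(6/35) = 0.4362
  -3/35 × log₂(3/35) = 0.3038
H(X) = 2.0211 bits


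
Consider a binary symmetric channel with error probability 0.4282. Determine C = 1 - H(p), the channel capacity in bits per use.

For BSC with error probability p:
C = 1 - H(p) where H(p) is binary entropy
H(0.4282) = -0.4282 × log₂(0.4282) - 0.5718 × log₂(0.5718)
H(p) = 0.9851
C = 1 - 0.9851 = 0.0149 bits/use


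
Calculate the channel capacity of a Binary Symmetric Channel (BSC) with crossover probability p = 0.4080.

For BSC with error probability p:
C = 1 - H(p) where H(p) is binary entropy
H(0.4080) = -0.4080 × log₂(0.4080) - 0.5920 × log₂(0.5920)
H(p) = 0.9754
C = 1 - 0.9754 = 0.0246 bits/use


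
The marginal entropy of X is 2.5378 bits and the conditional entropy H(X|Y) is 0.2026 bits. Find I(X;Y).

I(X;Y) = H(X) - H(X|Y)
I(X;Y) = 2.5378 - 0.2026 = 2.3352 bits


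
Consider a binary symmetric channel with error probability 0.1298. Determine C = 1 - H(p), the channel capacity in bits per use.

For BSC with error probability p:
C = 1 - H(p) where H(p) is binary entropy
H(0.1298) = -0.1298 × log₂(0.1298) - 0.8702 × log₂(0.8702)
H(p) = 0.5569
C = 1 - 0.5569 = 0.4431 bits/use


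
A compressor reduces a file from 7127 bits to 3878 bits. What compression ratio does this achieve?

Compression ratio = Original / Compressed
= 7127 / 3878 = 1.84:1


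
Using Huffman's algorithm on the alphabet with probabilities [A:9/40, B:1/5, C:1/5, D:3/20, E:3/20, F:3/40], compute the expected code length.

Huffman tree construction:
Combine smallest probabilities repeatedly
Resulting codes:
  A: 01 (length 2)
  B: 111 (length 3)
  C: 00 (length 2)
  D: 101 (length 3)
  E: 110 (length 3)
  F: 100 (length 3)
Average length = Σ p(s) × length(s) = 2.5750 bits


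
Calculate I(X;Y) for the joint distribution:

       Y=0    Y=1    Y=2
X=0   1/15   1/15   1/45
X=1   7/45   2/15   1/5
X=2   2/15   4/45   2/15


H(X) = 1.4528, H(Y) = 1.5784, H(X,Y) = 2.9981
I(X;Y) = H(X) + H(Y) - H(X,Y) = 0.0331 bits


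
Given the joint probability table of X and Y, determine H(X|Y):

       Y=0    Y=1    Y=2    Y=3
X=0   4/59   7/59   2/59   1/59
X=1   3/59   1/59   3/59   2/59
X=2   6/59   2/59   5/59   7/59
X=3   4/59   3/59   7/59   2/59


H(X|Y) = Σ_y p(y) H(X|Y=y)
  p(Y=0) = 17/59, H(X|Y=0) = 1.9542
  p(Y=1) = 13/59, H(X|Y=1) = 1.6692
  p(Y=2) = 17/59, H(X|Y=2) = 1.8512
  p(Y=3) = 12/59, H(X|Y=3) = 1.6140
H(X|Y) = 0.2881×1.9542 + 0.2203×1.6692 + 0.2881×1.8512 + 0.2034×1.6140 = 1.7926 bits


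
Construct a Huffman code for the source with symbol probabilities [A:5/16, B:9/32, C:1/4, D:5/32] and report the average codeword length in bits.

Huffman tree construction:
Combine smallest probabilities repeatedly
Resulting codes:
  A: 11 (length 2)
  B: 10 (length 2)
  C: 01 (length 2)
  D: 00 (length 2)
Average length = Σ p(s) × length(s) = 2.0000 bits


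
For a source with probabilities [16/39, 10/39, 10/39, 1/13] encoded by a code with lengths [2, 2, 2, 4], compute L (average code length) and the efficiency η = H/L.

Average length L = Σ p_i × l_i = 2.1538 bits
Entropy H = 1.8189 bits
Efficiency η = H/L × 100% = 84.45%


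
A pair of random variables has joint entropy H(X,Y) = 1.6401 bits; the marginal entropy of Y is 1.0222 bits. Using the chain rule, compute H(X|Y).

Chain rule: H(X,Y) = H(X|Y) + H(Y)
H(X|Y) = H(X,Y) - H(Y) = 1.6401 - 1.0222 = 0.6179 bits


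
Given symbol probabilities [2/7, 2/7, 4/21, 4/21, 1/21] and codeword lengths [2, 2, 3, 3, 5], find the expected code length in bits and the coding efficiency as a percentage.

Average length L = Σ p_i × l_i = 2.5238 bits
Entropy H = 2.1533 bits
Efficiency η = H/L × 100% = 85.32%


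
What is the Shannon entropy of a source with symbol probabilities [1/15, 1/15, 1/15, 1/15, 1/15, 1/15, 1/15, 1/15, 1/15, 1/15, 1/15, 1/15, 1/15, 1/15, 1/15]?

H(X) = -Σ p(x) log₂ p(x)
  -1/15 × log₂(1/15) = 0.2605
  -1/15 × log₂(1/15) = 0.2605
  -1/15 × log₂(1/15) = 0.2605
  -1/15 × log₂(1/15) = 0.2605
  -1/15 × log₂(1/15) = 0.2605
  -1/15 × log₂(1/15) = 0.2605
  -1/15 × log₂(1/15) = 0.2605
  -1/15 × log₂(1/15) = 0.2605
  -1/15 × log₂(1/15) = 0.2605
  -1/15 × log₂(1/15) = 0.2605
  -1/15 × log₂(1/15) = 0.2605
  -1/15 × log₂(1/15) = 0.2605
  -1/15 × log₂(1/15) = 0.2605
  -1/15 × log₂(1/15) = 0.2605
  -1/15 × log₂(1/15) = 0.2605
H(X) = 3.9069 bits


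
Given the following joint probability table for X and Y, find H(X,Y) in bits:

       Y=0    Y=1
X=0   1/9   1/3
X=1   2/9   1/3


H(X,Y) = -Σ p(x,y) log₂ p(x,y)
  p(0,0)=1/9: -0.1111 × log₂(0.1111) = 0.3522
  p(0,1)=1/3: -0.3333 × log₂(0.3333) = 0.5283
  p(1,0)=2/9: -0.2222 × log₂(0.2222) = 0.4822
  p(1,1)=1/3: -0.3333 × log₂(0.3333) = 0.5283
H(X,Y) = 1.8911 bits


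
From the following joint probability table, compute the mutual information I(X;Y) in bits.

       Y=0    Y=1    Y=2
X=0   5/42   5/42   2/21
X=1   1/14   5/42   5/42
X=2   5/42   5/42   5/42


H(X) = 1.5825, H(Y) = 1.5825, H(X,Y) = 3.1537
I(X;Y) = H(X) + H(Y) - H(X,Y) = 0.0113 bits


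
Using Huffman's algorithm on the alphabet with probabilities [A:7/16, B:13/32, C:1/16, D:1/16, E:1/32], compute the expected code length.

Huffman tree construction:
Combine smallest probabilities repeatedly
Resulting codes:
  A: 0 (length 1)
  B: 11 (length 2)
  C: 1011 (length 4)
  D: 100 (length 3)
  E: 1010 (length 4)
Average length = Σ p(s) × length(s) = 1.8125 bits


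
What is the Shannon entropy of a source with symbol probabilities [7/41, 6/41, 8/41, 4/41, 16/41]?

H(X) = -Σ p(x) log₂ p(x)
  -7/41 × log₂(7/41) = 0.4354
  -6/41 × log₂(6/41) = 0.4057
  -8/41 × log₂(8/41) = 0.4600
  -4/41 × log₂(4/41) = 0.3276
  -16/41 × log₂(16/41) = 0.5298
H(X) = 2.1585 bits


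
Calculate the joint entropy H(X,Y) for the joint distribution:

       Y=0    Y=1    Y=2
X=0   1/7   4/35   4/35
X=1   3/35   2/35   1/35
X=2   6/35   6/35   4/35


H(X,Y) = -Σ p(x,y) log₂ p(x,y)
  p(0,0)=1/7: -0.1429 × log₂(0.1429) = 0.4011
  p(0,1)=4/35: -0.1143 × log₂(0.1143) = 0.3576
  p(0,2)=4/35: -0.1143 × log₂(0.1143) = 0.3576
  p(1,0)=3/35: -0.0857 × log₂(0.0857) = 0.3038
  p(1,1)=2/35: -0.0571 × log₂(0.0571) = 0.2360
  p(1,2)=1/35: -0.0286 × log₂(0.0286) = 0.1466
  p(2,0)=6/35: -0.1714 × log₂(0.1714) = 0.4362
  p(2,1)=6/35: -0.1714 × log₂(0.1714) = 0.4362
  p(2,2)=4/35: -0.1143 × log₂(0.1143) = 0.3576
H(X,Y) = 3.0326 bits


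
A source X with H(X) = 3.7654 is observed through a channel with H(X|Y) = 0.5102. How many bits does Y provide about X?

I(X;Y) = H(X) - H(X|Y)
I(X;Y) = 3.7654 - 0.5102 = 3.2552 bits


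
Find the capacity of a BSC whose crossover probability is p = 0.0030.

For BSC with error probability p:
C = 1 - H(p) where H(p) is binary entropy
H(0.0030) = -0.0030 × log₂(0.0030) - 0.9970 × log₂(0.9970)
H(p) = 0.0295
C = 1 - 0.0295 = 0.9705 bits/use


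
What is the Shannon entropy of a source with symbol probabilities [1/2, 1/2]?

H(X) = -Σ p(x) log₂ p(x)
  -1/2 × log₂(1/2) = 0.5000
  -1/2 × log₂(1/2) = 0.5000
H(X) = 1.0000 bits


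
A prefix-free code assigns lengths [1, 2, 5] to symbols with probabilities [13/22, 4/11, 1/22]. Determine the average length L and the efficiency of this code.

Average length L = Σ p_i × l_i = 1.5455 bits
Entropy H = 1.1819 bits
Efficiency η = H/L × 100% = 76.48%


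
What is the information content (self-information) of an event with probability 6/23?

Information content I(x) = -log₂(p(x))
I = -log₂(6/23) = -log₂(0.2609)
I = 1.9386 bits


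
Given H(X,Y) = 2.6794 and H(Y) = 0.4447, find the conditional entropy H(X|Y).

Chain rule: H(X,Y) = H(X|Y) + H(Y)
H(X|Y) = H(X,Y) - H(Y) = 2.6794 - 0.4447 = 2.2347 bits


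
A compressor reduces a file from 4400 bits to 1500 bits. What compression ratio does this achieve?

Compression ratio = Original / Compressed
= 4400 / 1500 = 2.93:1


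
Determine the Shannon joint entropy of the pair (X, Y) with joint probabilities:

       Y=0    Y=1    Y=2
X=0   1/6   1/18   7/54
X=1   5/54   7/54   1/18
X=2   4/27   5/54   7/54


H(X,Y) = -Σ p(x,y) log₂ p(x,y)
  p(0,0)=1/6: -0.1667 × log₂(0.1667) = 0.4308
  p(0,1)=1/18: -0.0556 × log₂(0.0556) = 0.2317
  p(0,2)=7/54: -0.1296 × log₂(0.1296) = 0.3821
  p(1,0)=5/54: -0.0926 × log₂(0.0926) = 0.3179
  p(1,1)=7/54: -0.1296 × log₂(0.1296) = 0.3821
  p(1,2)=1/18: -0.0556 × log₂(0.0556) = 0.2317
  p(2,0)=4/27: -0.1481 × log₂(0.1481) = 0.4081
  p(2,1)=5/54: -0.0926 × log₂(0.0926) = 0.3179
  p(2,2)=7/54: -0.1296 × log₂(0.1296) = 0.3821
H(X,Y) = 3.0843 bits


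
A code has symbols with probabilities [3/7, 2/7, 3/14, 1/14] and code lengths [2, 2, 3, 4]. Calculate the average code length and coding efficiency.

Average length L = Σ p_i × l_i = 2.3571 bits
Entropy H = 1.7885 bits
Efficiency η = H/L × 100% = 75.87%


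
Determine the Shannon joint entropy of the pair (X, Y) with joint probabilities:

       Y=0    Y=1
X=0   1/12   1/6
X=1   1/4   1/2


H(X,Y) = -Σ p(x,y) log₂ p(x,y)
  p(0,0)=1/12: -0.0833 × log₂(0.0833) = 0.2987
  p(0,1)=1/6: -0.1667 × log₂(0.1667) = 0.4308
  p(1,0)=1/4: -0.2500 × log₂(0.2500) = 0.5000
  p(1,1)=1/2: -0.5000 × log₂(0.5000) = 0.5000
H(X,Y) = 1.7296 bits


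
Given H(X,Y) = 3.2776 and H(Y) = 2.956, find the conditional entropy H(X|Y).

Chain rule: H(X,Y) = H(X|Y) + H(Y)
H(X|Y) = H(X,Y) - H(Y) = 3.2776 - 2.956 = 0.3216 bits


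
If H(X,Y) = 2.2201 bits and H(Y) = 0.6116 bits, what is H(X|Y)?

Chain rule: H(X,Y) = H(X|Y) + H(Y)
H(X|Y) = H(X,Y) - H(Y) = 2.2201 - 0.6116 = 1.6085 bits


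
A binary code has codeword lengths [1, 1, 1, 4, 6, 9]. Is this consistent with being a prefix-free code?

Kraft inequality: Σ 2^(-l_i) ≤ 1 for prefix-free code
Calculating: 2^(-1) + 2^(-1) + 2^(-1) + 2^(-4) + 2^(-6) + 2^(-9)
= 0.5 + 0.5 + 0.5 + 0.0625 + 0.015625 + 0.001953125
= 1.5801
Since 1.5801 > 1, prefix-free code does not exist


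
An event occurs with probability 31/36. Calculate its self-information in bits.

Information content I(x) = -log₂(p(x))
I = -log₂(31/36) = -log₂(0.8611)
I = 0.2157 bits


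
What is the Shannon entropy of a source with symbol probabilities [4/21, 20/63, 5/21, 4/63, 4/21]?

H(X) = -Σ p(x) log₂ p(x)
  -4/21 × log₂(4/21) = 0.4557
  -20/63 × log₂(20/63) = 0.5255
  -5/21 × log₂(5/21) = 0.4929
  -4/63 × log₂(4/63) = 0.2525
  -4/21 × log₂(4/21) = 0.4557
H(X) = 2.1823 bits


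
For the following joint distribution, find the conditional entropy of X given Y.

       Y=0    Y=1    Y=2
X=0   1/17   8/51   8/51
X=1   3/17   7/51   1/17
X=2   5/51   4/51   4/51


H(X|Y) = Σ_y p(y) H(X|Y=y)
  p(Y=0) = 1/3, H(X|Y=0) = 1.4466
  p(Y=1) = 19/51, H(X|Y=1) = 1.5294
  p(Y=2) = 5/17, H(X|Y=2) = 1.4566
H(X|Y) = 0.3333×1.4466 + 0.3725×1.5294 + 0.2941×1.4566 = 1.4804 bits


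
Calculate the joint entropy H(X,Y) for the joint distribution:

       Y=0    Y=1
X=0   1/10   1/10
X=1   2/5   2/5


H(X,Y) = -Σ p(x,y) log₂ p(x,y)
  p(0,0)=1/10: -0.1000 × log₂(0.1000) = 0.3322
  p(0,1)=1/10: -0.1000 × log₂(0.1000) = 0.3322
  p(1,0)=2/5: -0.4000 × log₂(0.4000) = 0.5288
  p(1,1)=2/5: -0.4000 × log₂(0.4000) = 0.5288
H(X,Y) = 1.7219 bits


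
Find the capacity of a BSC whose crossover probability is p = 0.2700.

For BSC with error probability p:
C = 1 - H(p) where H(p) is binary entropy
H(0.2700) = -0.2700 × log₂(0.2700) - 0.7300 × log₂(0.7300)
H(p) = 0.8415
C = 1 - 0.8415 = 0.1585 bits/use


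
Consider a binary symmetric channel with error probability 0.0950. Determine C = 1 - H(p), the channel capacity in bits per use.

For BSC with error probability p:
C = 1 - H(p) where H(p) is binary entropy
H(0.0950) = -0.0950 × log₂(0.0950) - 0.9050 × log₂(0.9050)
H(p) = 0.4529
C = 1 - 0.4529 = 0.5471 bits/use


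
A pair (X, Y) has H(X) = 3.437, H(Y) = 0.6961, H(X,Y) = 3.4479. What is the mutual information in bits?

I(X;Y) = H(X) + H(Y) - H(X,Y)
I(X;Y) = 3.437 + 0.6961 - 3.4479 = 0.6852 bits


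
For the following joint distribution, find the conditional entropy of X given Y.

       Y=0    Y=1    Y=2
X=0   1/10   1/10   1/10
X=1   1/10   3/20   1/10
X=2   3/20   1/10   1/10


H(X|Y) = Σ_y p(y) H(X|Y=y)
  p(Y=0) = 7/20, H(X|Y=0) = 1.5567
  p(Y=1) = 7/20, H(X|Y=1) = 1.5567
  p(Y=2) = 3/10, H(X|Y=2) = 1.5850
H(X|Y) = 0.3500×1.5567 + 0.3500×1.5567 + 0.3000×1.5850 = 1.5651 bits


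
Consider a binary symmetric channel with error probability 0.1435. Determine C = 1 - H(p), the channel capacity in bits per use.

For BSC with error probability p:
C = 1 - H(p) where H(p) is binary entropy
H(0.1435) = -0.1435 × log₂(0.1435) - 0.8565 × log₂(0.8565)
H(p) = 0.5933
C = 1 - 0.5933 = 0.4067 bits/use


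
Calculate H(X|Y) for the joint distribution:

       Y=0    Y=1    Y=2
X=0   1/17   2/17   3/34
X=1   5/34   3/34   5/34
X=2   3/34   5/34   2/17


H(X|Y) = Σ_y p(y) H(X|Y=y)
  p(Y=0) = 5/17, H(X|Y=0) = 1.4855
  p(Y=1) = 6/17, H(X|Y=1) = 1.5546
  p(Y=2) = 6/17, H(X|Y=2) = 1.5546
H(X|Y) = 0.2941×1.4855 + 0.3529×1.5546 + 0.3529×1.5546 = 1.5343 bits


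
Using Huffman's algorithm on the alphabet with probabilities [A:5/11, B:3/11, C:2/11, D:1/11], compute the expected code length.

Huffman tree construction:
Combine smallest probabilities repeatedly
Resulting codes:
  A: 0 (length 1)
  B: 10 (length 2)
  C: 111 (length 3)
  D: 110 (length 3)
Average length = Σ p(s) × length(s) = 1.8182 bits


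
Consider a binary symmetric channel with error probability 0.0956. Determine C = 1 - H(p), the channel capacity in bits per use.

For BSC with error probability p:
C = 1 - H(p) where H(p) is binary entropy
H(0.0956) = -0.0956 × log₂(0.0956) - 0.9044 × log₂(0.9044)
H(p) = 0.4549
C = 1 - 0.4549 = 0.5451 bits/use


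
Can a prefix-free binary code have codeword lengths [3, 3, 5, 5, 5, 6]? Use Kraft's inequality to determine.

Kraft inequality: Σ 2^(-l_i) ≤ 1 for prefix-free code
Calculating: 2^(-3) + 2^(-3) + 2^(-5) + 2^(-5) + 2^(-5) + 2^(-6)
= 0.125 + 0.125 + 0.03125 + 0.03125 + 0.03125 + 0.015625
= 0.3594
Since 0.3594 ≤ 1, prefix-free code exists


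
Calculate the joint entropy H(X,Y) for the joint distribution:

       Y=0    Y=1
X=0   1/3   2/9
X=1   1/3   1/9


H(X,Y) = -Σ p(x,y) log₂ p(x,y)
  p(0,0)=1/3: -0.3333 × log₂(0.3333) = 0.5283
  p(0,1)=2/9: -0.2222 × log₂(0.2222) = 0.4822
  p(1,0)=1/3: -0.3333 × log₂(0.3333) = 0.5283
  p(1,1)=1/9: -0.1111 × log₂(0.1111) = 0.3522
H(X,Y) = 1.8911 bits


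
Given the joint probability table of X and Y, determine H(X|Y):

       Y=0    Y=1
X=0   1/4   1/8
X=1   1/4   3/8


H(X|Y) = Σ_y p(y) H(X|Y=y)
  p(Y=0) = 1/2, H(X|Y=0) = 1.0000
  p(Y=1) = 1/2, H(X|Y=1) = 0.8113
H(X|Y) = 0.5000×1.0000 + 0.5000×0.8113 = 0.9056 bits


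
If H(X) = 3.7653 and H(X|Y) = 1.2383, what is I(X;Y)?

I(X;Y) = H(X) - H(X|Y)
I(X;Y) = 3.7653 - 1.2383 = 2.527 bits


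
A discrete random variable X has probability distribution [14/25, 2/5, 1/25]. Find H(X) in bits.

H(X) = -Σ p(x) log₂ p(x)
  -14/25 × log₂(14/25) = 0.4684
  -2/5 × log₂(2/5) = 0.5288
  -1/25 × log₂(1/25) = 0.1858
H(X) = 1.1830 bits


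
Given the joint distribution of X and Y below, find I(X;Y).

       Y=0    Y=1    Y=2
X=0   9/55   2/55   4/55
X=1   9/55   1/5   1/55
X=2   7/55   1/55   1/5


H(X) = 1.5713, H(Y) = 1.5377, H(X,Y) = 2.8210
I(X;Y) = H(X) + H(Y) - H(X,Y) = 0.2880 bits


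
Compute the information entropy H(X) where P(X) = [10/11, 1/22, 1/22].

H(X) = -Σ p(x) log₂ p(x)
  -10/11 × log₂(10/11) = 0.1250
  -1/22 × log₂(1/22) = 0.2027
  -1/22 × log₂(1/22) = 0.2027
H(X) = 0.5304 bits


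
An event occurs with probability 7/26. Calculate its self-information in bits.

Information content I(x) = -log₂(p(x))
I = -log₂(7/26) = -log₂(0.2692)
I = 1.8931 bits


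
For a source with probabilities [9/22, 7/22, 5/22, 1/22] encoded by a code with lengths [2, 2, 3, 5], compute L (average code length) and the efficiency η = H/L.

Average length L = Σ p_i × l_i = 2.3636 bits
Entropy H = 1.7417 bits
Efficiency η = H/L × 100% = 73.69%


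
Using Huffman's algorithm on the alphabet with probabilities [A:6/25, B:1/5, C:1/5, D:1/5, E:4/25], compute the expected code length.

Huffman tree construction:
Combine smallest probabilities repeatedly
Resulting codes:
  A: 10 (length 2)
  B: 111 (length 3)
  C: 00 (length 2)
  D: 01 (length 2)
  E: 110 (length 3)
Average length = Σ p(s) × length(s) = 2.3600 bits


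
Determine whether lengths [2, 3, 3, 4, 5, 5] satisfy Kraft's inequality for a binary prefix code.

Kraft inequality: Σ 2^(-l_i) ≤ 1 for prefix-free code
Calculating: 2^(-2) + 2^(-3) + 2^(-3) + 2^(-4) + 2^(-5) + 2^(-5)
= 0.25 + 0.125 + 0.125 + 0.0625 + 0.03125 + 0.03125
= 0.6250
Since 0.6250 ≤ 1, prefix-free code exists


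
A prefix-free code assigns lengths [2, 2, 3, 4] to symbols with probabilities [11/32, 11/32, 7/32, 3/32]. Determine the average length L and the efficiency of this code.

Average length L = Σ p_i × l_i = 2.4062 bits
Entropy H = 1.8589 bits
Efficiency η = H/L × 100% = 77.25%


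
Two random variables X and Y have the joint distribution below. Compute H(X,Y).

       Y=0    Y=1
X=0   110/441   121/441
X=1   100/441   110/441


H(X,Y) = -Σ p(x,y) log₂ p(x,y)
  p(0,0)=110/441: -0.2494 × log₂(0.2494) = 0.4997
  p(0,1)=121/441: -0.2744 × log₂(0.2744) = 0.5119
  p(1,0)=100/441: -0.2268 × log₂(0.2268) = 0.4854
  p(1,1)=110/441: -0.2494 × log₂(0.2494) = 0.4997
H(X,Y) = 1.9967 bits


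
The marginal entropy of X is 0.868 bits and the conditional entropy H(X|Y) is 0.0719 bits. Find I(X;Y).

I(X;Y) = H(X) - H(X|Y)
I(X;Y) = 0.868 - 0.0719 = 0.7961 bits


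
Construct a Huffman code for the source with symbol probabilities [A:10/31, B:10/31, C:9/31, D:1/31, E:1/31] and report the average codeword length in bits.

Huffman tree construction:
Combine smallest probabilities repeatedly
Resulting codes:
  A: 10 (length 2)
  B: 11 (length 2)
  C: 01 (length 2)
  D: 000 (length 3)
  E: 001 (length 3)
Average length = Σ p(s) × length(s) = 2.0645 bits


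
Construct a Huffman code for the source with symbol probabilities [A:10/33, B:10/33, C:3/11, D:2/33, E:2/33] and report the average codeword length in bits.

Huffman tree construction:
Combine smallest probabilities repeatedly
Resulting codes:
  A: 10 (length 2)
  B: 11 (length 2)
  C: 01 (length 2)
  D: 000 (length 3)
  E: 001 (length 3)
Average length = Σ p(s) × length(s) = 2.1212 bits


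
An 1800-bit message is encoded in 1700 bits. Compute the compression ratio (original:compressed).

Compression ratio = Original / Compressed
= 1800 / 1700 = 1.06:1


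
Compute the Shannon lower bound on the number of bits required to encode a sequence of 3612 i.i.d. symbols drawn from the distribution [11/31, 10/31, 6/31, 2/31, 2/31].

Entropy H = 2.0257 bits/symbol
Minimum bits = H × n = 2.0257 × 3612
= 7316.90 bits


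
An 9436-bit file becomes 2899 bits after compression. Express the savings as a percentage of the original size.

Space savings = (1 - Compressed/Original) × 100%
= (1 - 2899/9436) × 100%
= 69.28%


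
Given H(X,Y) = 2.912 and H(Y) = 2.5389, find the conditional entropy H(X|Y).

Chain rule: H(X,Y) = H(X|Y) + H(Y)
H(X|Y) = H(X,Y) - H(Y) = 2.912 - 2.5389 = 0.3731 bits


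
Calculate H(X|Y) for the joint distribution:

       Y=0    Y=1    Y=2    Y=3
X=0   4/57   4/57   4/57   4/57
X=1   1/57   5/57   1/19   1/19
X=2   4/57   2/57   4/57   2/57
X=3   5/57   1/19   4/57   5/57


H(X|Y) = Σ_y p(y) H(X|Y=y)
  p(Y=0) = 14/57, H(X|Y=0) = 1.8352
  p(Y=1) = 14/57, H(X|Y=1) = 1.9242
  p(Y=2) = 5/19, H(X|Y=2) = 1.9899
  p(Y=3) = 14/57, H(X|Y=3) = 1.9242
H(X|Y) = 0.2456×1.8352 + 0.2456×1.9242 + 0.2632×1.9899 + 0.2456×1.9242 = 1.9196 bits


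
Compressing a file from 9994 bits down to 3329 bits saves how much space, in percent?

Space savings = (1 - Compressed/Original) × 100%
= (1 - 3329/9994) × 100%
= 66.69%


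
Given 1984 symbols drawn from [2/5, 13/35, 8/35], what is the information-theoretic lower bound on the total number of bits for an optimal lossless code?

Entropy H = 1.5462 bits/symbol
Minimum bits = H × n = 1.5462 × 1984
= 3067.62 bits


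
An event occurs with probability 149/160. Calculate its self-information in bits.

Information content I(x) = -log₂(p(x))
I = -log₂(149/160) = -log₂(0.9313)
I = 0.1028 bits


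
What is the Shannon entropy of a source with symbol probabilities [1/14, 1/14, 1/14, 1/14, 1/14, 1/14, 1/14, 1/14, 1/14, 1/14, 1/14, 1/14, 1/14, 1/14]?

H(X) = -Σ p(x) log₂ p(x)
  -1/14 × log₂(1/14) = 0.2720
  -1/14 × log₂(1/14) = 0.2720
  -1/14 × log₂(1/14) = 0.2720
  -1/14 × log₂(1/14) = 0.2720
  -1/14 × log₂(1/14) = 0.2720
  -1/14 × log₂(1/14) = 0.2720
  -1/14 × log₂(1/14) = 0.2720
  -1/14 × log₂(1/14) = 0.2720
  -1/14 × log₂(1/14) = 0.2720
  -1/14 × log₂(1/14) = 0.2720
  -1/14 × log₂(1/14) = 0.2720
  -1/14 × log₂(1/14) = 0.2720
  -1/14 × log₂(1/14) = 0.2720
  -1/14 × log₂(1/14) = 0.2720
H(X) = 3.8074 bits


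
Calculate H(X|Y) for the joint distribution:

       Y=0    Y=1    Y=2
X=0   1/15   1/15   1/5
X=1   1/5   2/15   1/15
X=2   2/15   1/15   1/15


H(X|Y) = Σ_y p(y) H(X|Y=y)
  p(Y=0) = 2/5, H(X|Y=0) = 1.4591
  p(Y=1) = 4/15, H(X|Y=1) = 1.5000
  p(Y=2) = 1/3, H(X|Y=2) = 1.3710
H(X|Y) = 0.4000×1.4591 + 0.2667×1.5000 + 0.3333×1.3710 = 1.4406 bits


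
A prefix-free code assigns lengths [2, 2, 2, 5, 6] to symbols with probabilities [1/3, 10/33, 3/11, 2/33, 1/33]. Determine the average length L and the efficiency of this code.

Average length L = Σ p_i × l_i = 2.3030 bits
Entropy H = 1.9595 bits
Efficiency η = H/L × 100% = 85.08%


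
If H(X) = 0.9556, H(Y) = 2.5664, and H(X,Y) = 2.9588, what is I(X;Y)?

I(X;Y) = H(X) + H(Y) - H(X,Y)
I(X;Y) = 0.9556 + 2.5664 - 2.9588 = 0.5632 bits


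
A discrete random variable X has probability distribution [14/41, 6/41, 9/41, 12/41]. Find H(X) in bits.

H(X) = -Σ p(x) log₂ p(x)
  -14/41 × log₂(14/41) = 0.5293
  -6/41 × log₂(6/41) = 0.4057
  -9/41 × log₂(9/41) = 0.4802
  -12/41 × log₂(12/41) = 0.5188
H(X) = 1.9341 bits


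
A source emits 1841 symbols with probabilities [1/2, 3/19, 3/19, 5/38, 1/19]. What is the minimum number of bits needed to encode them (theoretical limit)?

Entropy H = 1.9495 bits/symbol
Minimum bits = H × n = 1.9495 × 1841
= 3589.05 bits


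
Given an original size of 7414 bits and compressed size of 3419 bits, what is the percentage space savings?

Space savings = (1 - Compressed/Original) × 100%
= (1 - 3419/7414) × 100%
= 53.88%


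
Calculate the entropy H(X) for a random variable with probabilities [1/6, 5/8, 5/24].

H(X) = -Σ p(x) log₂ p(x)
  -1/6 × log₂(1/6) = 0.4308
  -5/8 × log₂(5/8) = 0.4238
  -5/24 × log₂(5/24) = 0.4715
H(X) = 1.3261 bits


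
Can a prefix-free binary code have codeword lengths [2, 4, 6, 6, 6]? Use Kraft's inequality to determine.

Kraft inequality: Σ 2^(-l_i) ≤ 1 for prefix-free code
Calculating: 2^(-2) + 2^(-4) + 2^(-6) + 2^(-6) + 2^(-6)
= 0.25 + 0.0625 + 0.015625 + 0.015625 + 0.015625
= 0.3594
Since 0.3594 ≤ 1, prefix-free code exists


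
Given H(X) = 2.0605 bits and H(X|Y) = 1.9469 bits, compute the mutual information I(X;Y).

I(X;Y) = H(X) - H(X|Y)
I(X;Y) = 2.0605 - 1.9469 = 0.1136 bits


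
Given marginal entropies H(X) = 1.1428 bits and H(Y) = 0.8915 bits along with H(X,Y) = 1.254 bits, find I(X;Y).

I(X;Y) = H(X) + H(Y) - H(X,Y)
I(X;Y) = 1.1428 + 0.8915 - 1.254 = 0.7803 bits


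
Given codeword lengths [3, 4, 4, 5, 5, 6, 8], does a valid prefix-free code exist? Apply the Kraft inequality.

Kraft inequality: Σ 2^(-l_i) ≤ 1 for prefix-free code
Calculating: 2^(-3) + 2^(-4) + 2^(-4) + 2^(-5) + 2^(-5) + 2^(-6) + 2^(-8)
= 0.125 + 0.0625 + 0.0625 + 0.03125 + 0.03125 + 0.015625 + 0.00390625
= 0.3320
Since 0.3320 ≤ 1, prefix-free code exists


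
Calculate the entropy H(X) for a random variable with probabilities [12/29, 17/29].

H(X) = -Σ p(x) log₂ p(x)
  -12/29 × log₂(12/29) = 0.5268
  -17/29 × log₂(17/29) = 0.4517
H(X) = 0.9784 bits


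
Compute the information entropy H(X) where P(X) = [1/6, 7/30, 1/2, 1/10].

H(X) = -Σ p(x) log₂ p(x)
  -1/6 × log₂(1/6) = 0.4308
  -7/30 × log₂(7/30) = 0.4899
  -1/2 × log₂(1/2) = 0.5000
  -1/10 × log₂(1/10) = 0.3322
H(X) = 1.7529 bits


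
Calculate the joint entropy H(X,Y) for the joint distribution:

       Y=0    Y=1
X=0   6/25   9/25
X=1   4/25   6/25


H(X,Y) = -Σ p(x,y) log₂ p(x,y)
  p(0,0)=6/25: -0.2400 × log₂(0.2400) = 0.4941
  p(0,1)=9/25: -0.3600 × log₂(0.3600) = 0.5306
  p(1,0)=4/25: -0.1600 × log₂(0.1600) = 0.4230
  p(1,1)=6/25: -0.2400 × log₂(0.2400) = 0.4941
H(X,Y) = 1.9419 bits


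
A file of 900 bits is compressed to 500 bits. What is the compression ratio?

Compression ratio = Original / Compressed
= 900 / 500 = 1.80:1


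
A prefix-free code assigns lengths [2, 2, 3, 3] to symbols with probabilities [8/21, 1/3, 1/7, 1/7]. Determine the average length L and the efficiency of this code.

Average length L = Σ p_i × l_i = 2.2857 bits
Entropy H = 1.8608 bits
Efficiency η = H/L × 100% = 81.41%


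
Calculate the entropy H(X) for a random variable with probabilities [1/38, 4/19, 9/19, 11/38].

H(X) = -Σ p(x) log₂ p(x)
  -1/38 × log₂(1/38) = 0.1381
  -4/19 × log₂(4/19) = 0.4732
  -9/19 × log₂(9/19) = 0.5106
  -11/38 × log₂(11/38) = 0.5177
H(X) = 1.6397 bits


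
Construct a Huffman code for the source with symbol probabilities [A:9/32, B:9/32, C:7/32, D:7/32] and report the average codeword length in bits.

Huffman tree construction:
Combine smallest probabilities repeatedly
Resulting codes:
  A: 10 (length 2)
  B: 11 (length 2)
  C: 00 (length 2)
  D: 01 (length 2)
Average length = Σ p(s) × length(s) = 2.0000 bits


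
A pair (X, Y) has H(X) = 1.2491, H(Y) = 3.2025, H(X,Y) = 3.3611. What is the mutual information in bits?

I(X;Y) = H(X) + H(Y) - H(X,Y)
I(X;Y) = 1.2491 + 3.2025 - 3.3611 = 1.0905 bits


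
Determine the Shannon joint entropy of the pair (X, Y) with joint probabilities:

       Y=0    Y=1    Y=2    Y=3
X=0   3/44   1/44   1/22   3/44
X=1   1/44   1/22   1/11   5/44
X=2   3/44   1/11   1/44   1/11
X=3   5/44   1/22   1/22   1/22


H(X,Y) = -Σ p(x,y) log₂ p(x,y)
  p(0,0)=3/44: -0.0682 × log₂(0.0682) = 0.2642
  p(0,1)=1/44: -0.0227 × log₂(0.0227) = 0.1241
  p(0,2)=1/22: -0.0455 × log₂(0.0455) = 0.2027
  p(0,3)=3/44: -0.0682 × log₂(0.0682) = 0.2642
  p(1,0)=1/44: -0.0227 × log₂(0.0227) = 0.1241
  p(1,1)=1/22: -0.0455 × log₂(0.0455) = 0.2027
  p(1,2)=1/11: -0.0909 × log₂(0.0909) = 0.3145
  p(1,3)=5/44: -0.1136 × log₂(0.1136) = 0.3565
  p(2,0)=3/44: -0.0682 × log₂(0.0682) = 0.2642
  p(2,1)=1/11: -0.0909 × log₂(0.0909) = 0.3145
  p(2,2)=1/44: -0.0227 × log₂(0.0227) = 0.1241
  p(2,3)=1/11: -0.0909 × log₂(0.0909) = 0.3145
  p(3,0)=5/44: -0.1136 × log₂(0.1136) = 0.3565
  p(3,1)=1/22: -0.0455 × log₂(0.0455) = 0.2027
  p(3,2)=1/22: -0.0455 × log₂(0.0455) = 0.2027
  p(3,3)=1/22: -0.0455 × log₂(0.0455) = 0.2027
H(X,Y) = 3.8348 bits


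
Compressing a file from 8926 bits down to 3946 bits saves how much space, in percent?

Space savings = (1 - Compressed/Original) × 100%
= (1 - 3946/8926) × 100%
= 55.79%


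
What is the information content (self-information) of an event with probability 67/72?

Information content I(x) = -log₂(p(x))
I = -log₂(67/72) = -log₂(0.9306)
I = 0.1038 bits


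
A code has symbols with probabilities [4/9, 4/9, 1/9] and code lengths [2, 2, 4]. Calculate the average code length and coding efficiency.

Average length L = Σ p_i × l_i = 2.2222 bits
Entropy H = 1.3921 bits
Efficiency η = H/L × 100% = 62.65%


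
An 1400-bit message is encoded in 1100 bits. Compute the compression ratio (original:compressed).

Compression ratio = Original / Compressed
= 1400 / 1100 = 1.27:1


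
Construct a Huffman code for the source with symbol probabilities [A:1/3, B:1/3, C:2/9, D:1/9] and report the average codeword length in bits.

Huffman tree construction:
Combine smallest probabilities repeatedly
Resulting codes:
  A: 10 (length 2)
  B: 11 (length 2)
  C: 01 (length 2)
  D: 00 (length 2)
Average length = Σ p(s) × length(s) = 2.0000 bits


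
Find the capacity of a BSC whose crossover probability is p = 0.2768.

For BSC with error probability p:
C = 1 - H(p) where H(p) is binary entropy
H(0.2768) = -0.2768 × log₂(0.2768) - 0.7232 × log₂(0.7232)
H(p) = 0.8511
C = 1 - 0.8511 = 0.1489 bits/use


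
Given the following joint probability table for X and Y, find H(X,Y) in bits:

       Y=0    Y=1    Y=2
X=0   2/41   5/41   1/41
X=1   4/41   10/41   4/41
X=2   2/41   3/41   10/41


H(X,Y) = -Σ p(x,y) log₂ p(x,y)
  p(0,0)=2/41: -0.0488 × log₂(0.0488) = 0.2126
  p(0,1)=5/41: -0.1220 × log₂(0.1220) = 0.3702
  p(0,2)=1/41: -0.0244 × log₂(0.0244) = 0.1307
  p(1,0)=4/41: -0.0976 × log₂(0.0976) = 0.3276
  p(1,1)=10/41: -0.2439 × log₂(0.2439) = 0.4965
  p(1,2)=4/41: -0.0976 × log₂(0.0976) = 0.3276
  p(2,0)=2/41: -0.0488 × log₂(0.0488) = 0.2126
  p(2,1)=3/41: -0.0732 × log₂(0.0732) = 0.2760
  p(2,2)=10/41: -0.2439 × log₂(0.2439) = 0.4965
H(X,Y) = 2.8502 bits


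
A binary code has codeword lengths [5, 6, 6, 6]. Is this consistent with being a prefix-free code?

Kraft inequality: Σ 2^(-l_i) ≤ 1 for prefix-free code
Calculating: 2^(-5) + 2^(-6) + 2^(-6) + 2^(-6)
= 0.03125 + 0.015625 + 0.015625 + 0.015625
= 0.0781
Since 0.0781 ≤ 1, prefix-free code exists


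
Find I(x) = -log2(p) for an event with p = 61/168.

Information content I(x) = -log₂(p(x))
I = -log₂(61/168) = -log₂(0.3631)
I = 1.4616 bits


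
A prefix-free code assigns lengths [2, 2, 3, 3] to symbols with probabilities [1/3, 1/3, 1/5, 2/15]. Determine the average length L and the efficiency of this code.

Average length L = Σ p_i × l_i = 2.3333 bits
Entropy H = 1.9086 bits
Efficiency η = H/L × 100% = 81.80%


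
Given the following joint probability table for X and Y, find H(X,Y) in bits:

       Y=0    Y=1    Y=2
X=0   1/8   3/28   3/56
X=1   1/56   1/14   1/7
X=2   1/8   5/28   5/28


H(X,Y) = -Σ p(x,y) log₂ p(x,y)
  p(0,0)=1/8: -0.1250 × log₂(0.1250) = 0.3750
  p(0,1)=3/28: -0.1071 × log₂(0.1071) = 0.3453
  p(0,2)=3/56: -0.0536 × log₂(0.0536) = 0.2262
  p(1,0)=1/56: -0.0179 × log₂(0.0179) = 0.1037
  p(1,1)=1/14: -0.0714 × log₂(0.0714) = 0.2720
  p(1,2)=1/7: -0.1429 × log₂(0.1429) = 0.4011
  p(2,0)=1/8: -0.1250 × log₂(0.1250) = 0.3750
  p(2,1)=5/28: -0.1786 × log₂(0.1786) = 0.4438
  p(2,2)=5/28: -0.1786 × log₂(0.1786) = 0.4438
H(X,Y) = 2.9858 bits


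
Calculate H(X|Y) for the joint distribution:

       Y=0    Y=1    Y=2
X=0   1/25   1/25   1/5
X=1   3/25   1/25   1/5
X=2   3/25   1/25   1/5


H(X|Y) = Σ_y p(y) H(X|Y=y)
  p(Y=0) = 7/25, H(X|Y=0) = 1.4488
  p(Y=1) = 3/25, H(X|Y=1) = 1.5850
  p(Y=2) = 3/5, H(X|Y=2) = 1.5850
H(X|Y) = 0.2800×1.4488 + 0.1200×1.5850 + 0.6000×1.5850 = 1.5468 bits


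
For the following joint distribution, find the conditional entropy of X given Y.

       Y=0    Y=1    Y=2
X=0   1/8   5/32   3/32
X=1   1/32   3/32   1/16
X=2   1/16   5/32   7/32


H(X|Y) = Σ_y p(y) H(X|Y=y)
  p(Y=0) = 7/32, H(X|Y=0) = 1.3788
  p(Y=1) = 13/32, H(X|Y=1) = 1.5486
  p(Y=2) = 3/8, H(X|Y=2) = 1.3844
H(X|Y) = 0.2188×1.3788 + 0.4062×1.5486 + 0.3750×1.3844 = 1.4499 bits


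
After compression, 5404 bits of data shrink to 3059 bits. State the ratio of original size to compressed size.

Compression ratio = Original / Compressed
= 5404 / 3059 = 1.77:1


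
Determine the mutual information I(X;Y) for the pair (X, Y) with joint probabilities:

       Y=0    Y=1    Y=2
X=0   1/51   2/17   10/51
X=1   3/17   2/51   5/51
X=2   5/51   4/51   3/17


H(X) = 1.5833, H(Y) = 1.5222, H(X,Y) = 2.9468
I(X;Y) = H(X) + H(Y) - H(X,Y) = 0.1587 bits


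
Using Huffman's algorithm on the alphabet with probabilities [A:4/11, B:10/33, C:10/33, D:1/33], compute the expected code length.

Huffman tree construction:
Combine smallest probabilities repeatedly
Resulting codes:
  A: 0 (length 1)
  B: 111 (length 3)
  C: 10 (length 2)
  D: 110 (length 3)
Average length = Σ p(s) × length(s) = 1.9697 bits


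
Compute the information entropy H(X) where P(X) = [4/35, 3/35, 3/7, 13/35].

H(X) = -Σ p(x) log₂ p(x)
  -4/35 × log₂(4/35) = 0.3576
  -3/35 × log₂(3/35) = 0.3038
  -3/7 × log₂(3/7) = 0.5239
  -13/35 × log₂(13/35) = 0.5307
H(X) = 1.7160 bits


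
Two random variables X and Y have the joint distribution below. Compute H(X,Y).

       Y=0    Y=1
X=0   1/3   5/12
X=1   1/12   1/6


H(X,Y) = -Σ p(x,y) log₂ p(x,y)
  p(0,0)=1/3: -0.3333 × log₂(0.3333) = 0.5283
  p(0,1)=5/12: -0.4167 × log₂(0.4167) = 0.5263
  p(1,0)=1/12: -0.0833 × log₂(0.0833) = 0.2987
  p(1,1)=1/6: -0.1667 × log₂(0.1667) = 0.4308
H(X,Y) = 1.7842 bits


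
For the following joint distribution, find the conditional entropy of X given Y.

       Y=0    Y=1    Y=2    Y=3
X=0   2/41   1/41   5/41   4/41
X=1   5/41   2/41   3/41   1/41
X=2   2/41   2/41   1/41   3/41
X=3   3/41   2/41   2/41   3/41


H(X|Y) = Σ_y p(y) H(X|Y=y)
  p(Y=0) = 12/41, H(X|Y=0) = 1.8879
  p(Y=1) = 7/41, H(X|Y=1) = 1.9502
  p(Y=2) = 11/41, H(X|Y=2) = 1.7899
  p(Y=3) = 11/41, H(X|Y=3) = 1.8676
H(X|Y) = 0.2927×1.8879 + 0.1707×1.9502 + 0.2683×1.7899 + 0.2683×1.8676 = 1.8668 bits


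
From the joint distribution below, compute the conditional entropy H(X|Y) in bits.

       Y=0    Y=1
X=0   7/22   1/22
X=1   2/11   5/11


H(X|Y) = Σ_y p(y) H(X|Y=y)
  p(Y=0) = 1/2, H(X|Y=0) = 0.9457
  p(Y=1) = 1/2, H(X|Y=1) = 0.4395
H(X|Y) = 0.5000×0.9457 + 0.5000×0.4395 = 0.6926 bits


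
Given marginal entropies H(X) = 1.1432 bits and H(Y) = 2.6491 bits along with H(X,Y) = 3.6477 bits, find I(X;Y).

I(X;Y) = H(X) + H(Y) - H(X,Y)
I(X;Y) = 1.1432 + 2.6491 - 3.6477 = 0.1446 bits


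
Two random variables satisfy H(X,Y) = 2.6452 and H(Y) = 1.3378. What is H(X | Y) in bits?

Chain rule: H(X,Y) = H(X|Y) + H(Y)
H(X|Y) = H(X,Y) - H(Y) = 2.6452 - 1.3378 = 1.3074 bits


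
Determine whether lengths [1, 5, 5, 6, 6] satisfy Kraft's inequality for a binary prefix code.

Kraft inequality: Σ 2^(-l_i) ≤ 1 for prefix-free code
Calculating: 2^(-1) + 2^(-5) + 2^(-5) + 2^(-6) + 2^(-6)
= 0.5 + 0.03125 + 0.03125 + 0.015625 + 0.015625
= 0.5938
Since 0.5938 ≤ 1, prefix-free code exists


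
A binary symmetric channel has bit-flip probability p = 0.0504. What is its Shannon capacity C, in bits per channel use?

For BSC with error probability p:
C = 1 - H(p) where H(p) is binary entropy
H(0.0504) = -0.0504 × log₂(0.0504) - 0.9496 × log₂(0.9496)
H(p) = 0.2881
C = 1 - 0.2881 = 0.7119 bits/use


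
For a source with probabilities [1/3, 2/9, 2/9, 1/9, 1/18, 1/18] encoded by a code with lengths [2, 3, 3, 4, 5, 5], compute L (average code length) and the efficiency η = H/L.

Average length L = Σ p_i × l_i = 3.0000 bits
Entropy H = 2.3083 bits
Efficiency η = H/L × 100% = 76.94%


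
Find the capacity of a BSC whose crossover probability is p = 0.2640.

For BSC with error probability p:
C = 1 - H(p) where H(p) is binary entropy
H(0.2640) = -0.2640 × log₂(0.2640) - 0.7360 × log₂(0.7360)
H(p) = 0.8327
C = 1 - 0.8327 = 0.1673 bits/use


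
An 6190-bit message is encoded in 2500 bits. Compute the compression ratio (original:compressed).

Compression ratio = Original / Compressed
= 6190 / 2500 = 2.48:1


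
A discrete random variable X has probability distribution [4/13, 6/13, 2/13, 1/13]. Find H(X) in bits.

H(X) = -Σ p(x) log₂ p(x)
  -4/13 × log₂(4/13) = 0.5232
  -6/13 × log₂(6/13) = 0.5148
  -2/13 × log₂(2/13) = 0.4155
  -1/13 × log₂(1/13) = 0.2846
H(X) = 1.7381 bits


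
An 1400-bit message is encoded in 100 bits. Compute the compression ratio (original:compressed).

Compression ratio = Original / Compressed
= 1400 / 100 = 14.00:1


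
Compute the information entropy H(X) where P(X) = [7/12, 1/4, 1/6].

H(X) = -Σ p(x) log₂ p(x)
  -7/12 × log₂(7/12) = 0.4536
  -1/4 × log₂(1/4) = 0.5000
  -1/6 × log₂(1/6) = 0.4308
H(X) = 1.3844 bits


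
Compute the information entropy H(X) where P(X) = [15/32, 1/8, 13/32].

H(X) = -Σ p(x) log₂ p(x)
  -15/32 × log₂(15/32) = 0.5124
  -1/8 × log₂(1/8) = 0.3750
  -13/32 × log₂(13/32) = 0.5279
H(X) = 1.4153 bits


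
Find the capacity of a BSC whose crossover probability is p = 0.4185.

For BSC with error probability p:
C = 1 - H(p) where H(p) is binary entropy
H(0.4185) = -0.4185 × log₂(0.4185) - 0.5815 × log₂(0.5815)
H(p) = 0.9807
C = 1 - 0.9807 = 0.0193 bits/use


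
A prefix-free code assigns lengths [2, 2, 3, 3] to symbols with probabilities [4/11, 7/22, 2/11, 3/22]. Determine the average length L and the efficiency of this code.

Average length L = Σ p_i × l_i = 2.3182 bits
Entropy H = 1.8955 bits
Efficiency η = H/L × 100% = 81.77%


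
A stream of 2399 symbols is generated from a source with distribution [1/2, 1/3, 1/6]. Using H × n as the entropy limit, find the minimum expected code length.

Entropy H = 1.4591 bits/symbol
Minimum bits = H × n = 1.4591 × 2399
= 3500.50 bits


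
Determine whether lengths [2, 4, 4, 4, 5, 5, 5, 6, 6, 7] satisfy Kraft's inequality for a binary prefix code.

Kraft inequality: Σ 2^(-l_i) ≤ 1 for prefix-free code
Calculating: 2^(-2) + 2^(-4) + 2^(-4) + 2^(-4) + 2^(-5) + 2^(-5) + 2^(-5) + 2^(-6) + 2^(-6) + 2^(-7)
= 0.25 + 0.0625 + 0.0625 + 0.0625 + 0.03125 + 0.03125 + 0.03125 + 0.015625 + 0.015625 + 0.0078125
= 0.5703
Since 0.5703 ≤ 1, prefix-free code exists


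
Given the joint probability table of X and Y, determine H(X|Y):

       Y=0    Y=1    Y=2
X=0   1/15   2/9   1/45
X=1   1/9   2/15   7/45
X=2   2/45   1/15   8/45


H(X|Y) = Σ_y p(y) H(X|Y=y)
  p(Y=0) = 2/9, H(X|Y=0) = 1.4855
  p(Y=1) = 19/45, H(X|Y=1) = 1.4330
  p(Y=2) = 16/45, H(X|Y=2) = 1.2718
H(X|Y) = 0.2222×1.4855 + 0.4222×1.4330 + 0.3556×1.2718 = 1.3873 bits


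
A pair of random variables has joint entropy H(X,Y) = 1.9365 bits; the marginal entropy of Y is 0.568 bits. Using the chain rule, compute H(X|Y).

Chain rule: H(X,Y) = H(X|Y) + H(Y)
H(X|Y) = H(X,Y) - H(Y) = 1.9365 - 0.568 = 1.3685 bits


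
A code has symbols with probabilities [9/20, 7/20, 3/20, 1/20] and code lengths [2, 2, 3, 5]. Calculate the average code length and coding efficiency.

Average length L = Σ p_i × l_i = 2.3000 bits
Entropy H = 1.6751 bits
Efficiency η = H/L × 100% = 72.83%


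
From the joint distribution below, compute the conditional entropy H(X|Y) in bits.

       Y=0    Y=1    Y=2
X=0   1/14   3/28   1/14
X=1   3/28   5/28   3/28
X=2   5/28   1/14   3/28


H(X|Y) = Σ_y p(y) H(X|Y=y)
  p(Y=0) = 5/14, H(X|Y=0) = 1.4855
  p(Y=1) = 5/14, H(X|Y=1) = 1.4855
  p(Y=2) = 2/7, H(X|Y=2) = 1.5613
H(X|Y) = 0.3571×1.4855 + 0.3571×1.4855 + 0.2857×1.5613 = 1.5071 bits


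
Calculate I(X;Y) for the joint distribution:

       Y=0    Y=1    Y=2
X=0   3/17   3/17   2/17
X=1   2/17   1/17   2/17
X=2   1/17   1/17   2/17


H(X) = 1.5222, H(Y) = 1.5799, H(X,Y) = 3.0575
I(X;Y) = H(X) + H(Y) - H(X,Y) = 0.0446 bits


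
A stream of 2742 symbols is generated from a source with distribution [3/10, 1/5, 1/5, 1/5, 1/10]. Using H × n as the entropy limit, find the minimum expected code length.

Entropy H = 2.2464 bits/symbol
Minimum bits = H × n = 2.2464 × 2742
= 6159.74 bits
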